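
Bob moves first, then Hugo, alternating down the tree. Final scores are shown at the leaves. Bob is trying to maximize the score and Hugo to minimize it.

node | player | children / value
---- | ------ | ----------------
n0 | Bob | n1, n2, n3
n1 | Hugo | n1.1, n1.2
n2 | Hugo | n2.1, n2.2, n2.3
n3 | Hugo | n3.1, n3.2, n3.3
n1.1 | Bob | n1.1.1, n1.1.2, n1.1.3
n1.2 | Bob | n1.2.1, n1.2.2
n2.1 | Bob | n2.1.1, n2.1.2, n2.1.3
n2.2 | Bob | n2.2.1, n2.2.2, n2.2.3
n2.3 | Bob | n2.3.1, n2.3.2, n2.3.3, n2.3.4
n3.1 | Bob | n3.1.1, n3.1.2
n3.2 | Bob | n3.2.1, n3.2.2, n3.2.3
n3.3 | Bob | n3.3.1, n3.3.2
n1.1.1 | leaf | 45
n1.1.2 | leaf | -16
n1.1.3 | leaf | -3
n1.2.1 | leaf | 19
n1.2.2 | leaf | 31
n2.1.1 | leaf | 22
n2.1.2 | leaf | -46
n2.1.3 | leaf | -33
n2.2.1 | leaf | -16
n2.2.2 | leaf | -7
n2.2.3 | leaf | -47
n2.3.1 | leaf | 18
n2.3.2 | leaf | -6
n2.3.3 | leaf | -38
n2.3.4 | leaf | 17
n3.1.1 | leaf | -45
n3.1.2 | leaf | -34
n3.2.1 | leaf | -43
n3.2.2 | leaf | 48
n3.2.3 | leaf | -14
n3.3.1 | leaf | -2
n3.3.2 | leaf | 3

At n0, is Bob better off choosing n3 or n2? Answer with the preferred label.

n2

n3.1 (Bob): max(-45, -34) = -34
n3.2 (Bob): max(-43, 48, -14) = 48
n3.3 (Bob): max(-2, 3) = 3
n3 (Hugo): min(-34, 48, 3) = -34
n2.1 (Bob): max(22, -46, -33) = 22
n2.2 (Bob): max(-16, -7, -47) = -7
n2.3 (Bob): max(18, -6, -38, 17) = 18
n2 (Hugo): min(22, -7, 18) = -7
Bob prefers the higher value; n3=-34, n2=-7. n2 is better since -7 > -34.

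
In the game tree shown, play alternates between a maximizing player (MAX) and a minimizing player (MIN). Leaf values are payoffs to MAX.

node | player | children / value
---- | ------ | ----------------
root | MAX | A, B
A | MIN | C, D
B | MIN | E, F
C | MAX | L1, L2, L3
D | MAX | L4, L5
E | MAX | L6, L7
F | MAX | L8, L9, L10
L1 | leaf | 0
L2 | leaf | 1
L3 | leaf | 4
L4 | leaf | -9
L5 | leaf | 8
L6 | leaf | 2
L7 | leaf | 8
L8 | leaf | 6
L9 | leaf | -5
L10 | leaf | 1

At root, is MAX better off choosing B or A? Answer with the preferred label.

B

E (MAX): max(2, 8) = 8
F (MAX): max(6, -5, 1) = 6
B (MIN): min(8, 6) = 6
C (MAX): max(0, 1, 4) = 4
D (MAX): max(-9, 8) = 8
A (MIN): min(4, 8) = 4
MAX prefers the higher value; B=6, A=4. B is better since 6 > 4.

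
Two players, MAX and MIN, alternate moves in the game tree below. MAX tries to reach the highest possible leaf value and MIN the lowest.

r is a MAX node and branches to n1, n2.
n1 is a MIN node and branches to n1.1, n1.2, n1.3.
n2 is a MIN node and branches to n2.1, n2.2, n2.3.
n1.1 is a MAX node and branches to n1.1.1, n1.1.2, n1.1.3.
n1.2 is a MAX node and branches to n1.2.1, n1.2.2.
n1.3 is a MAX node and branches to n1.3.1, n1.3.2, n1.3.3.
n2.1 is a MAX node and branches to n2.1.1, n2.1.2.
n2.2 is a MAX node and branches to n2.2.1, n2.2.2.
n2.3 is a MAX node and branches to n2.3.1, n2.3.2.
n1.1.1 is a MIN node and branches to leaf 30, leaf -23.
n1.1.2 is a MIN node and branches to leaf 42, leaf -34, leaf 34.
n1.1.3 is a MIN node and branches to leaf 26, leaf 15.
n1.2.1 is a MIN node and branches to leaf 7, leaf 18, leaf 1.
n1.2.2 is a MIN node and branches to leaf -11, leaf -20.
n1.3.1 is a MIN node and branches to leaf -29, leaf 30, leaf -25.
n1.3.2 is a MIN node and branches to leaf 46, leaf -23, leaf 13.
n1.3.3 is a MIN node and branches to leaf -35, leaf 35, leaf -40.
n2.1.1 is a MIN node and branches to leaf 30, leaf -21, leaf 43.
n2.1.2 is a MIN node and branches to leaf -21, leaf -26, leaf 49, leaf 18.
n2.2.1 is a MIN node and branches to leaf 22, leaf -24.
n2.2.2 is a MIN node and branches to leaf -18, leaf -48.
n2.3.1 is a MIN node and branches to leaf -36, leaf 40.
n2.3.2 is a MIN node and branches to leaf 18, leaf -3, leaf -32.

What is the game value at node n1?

n1.1.1 (MIN): min(30, -23) = -23
n1.1.2 (MIN): min(42, -34, 34) = -34
n1.1.3 (MIN): min(26, 15) = 15
n1.1 (MAX): max(-23, -34, 15) = 15
n1.2.1 (MIN): min(7, 18, 1) = 1
n1.2.2 (MIN): min(-11, -20) = -20
n1.2 (MAX): max(1, -20) = 1
n1.3.1 (MIN): min(-29, 30, -25) = -29
n1.3.2 (MIN): min(46, -23, 13) = -23
n1.3.3 (MIN): min(-35, 35, -40) = -40
n1.3 (MAX): max(-29, -23, -40) = -23
n1 (MIN): min(15, 1, -23) = -23

-23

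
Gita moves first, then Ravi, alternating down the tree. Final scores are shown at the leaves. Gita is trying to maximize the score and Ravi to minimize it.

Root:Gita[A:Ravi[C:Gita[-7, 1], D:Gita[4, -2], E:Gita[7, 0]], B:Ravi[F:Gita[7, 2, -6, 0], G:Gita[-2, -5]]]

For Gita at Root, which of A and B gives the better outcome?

C (Gita): max(-7, 1) = 1
D (Gita): max(4, -2) = 4
E (Gita): max(7, 0) = 7
A (Ravi): min(1, 4, 7) = 1
F (Gita): max(7, 2, -6, 0) = 7
G (Gita): max(-2, -5) = -2
B (Ravi): min(7, -2) = -2
Gita prefers the higher value; A=1, B=-2. A is better since 1 > -2.

A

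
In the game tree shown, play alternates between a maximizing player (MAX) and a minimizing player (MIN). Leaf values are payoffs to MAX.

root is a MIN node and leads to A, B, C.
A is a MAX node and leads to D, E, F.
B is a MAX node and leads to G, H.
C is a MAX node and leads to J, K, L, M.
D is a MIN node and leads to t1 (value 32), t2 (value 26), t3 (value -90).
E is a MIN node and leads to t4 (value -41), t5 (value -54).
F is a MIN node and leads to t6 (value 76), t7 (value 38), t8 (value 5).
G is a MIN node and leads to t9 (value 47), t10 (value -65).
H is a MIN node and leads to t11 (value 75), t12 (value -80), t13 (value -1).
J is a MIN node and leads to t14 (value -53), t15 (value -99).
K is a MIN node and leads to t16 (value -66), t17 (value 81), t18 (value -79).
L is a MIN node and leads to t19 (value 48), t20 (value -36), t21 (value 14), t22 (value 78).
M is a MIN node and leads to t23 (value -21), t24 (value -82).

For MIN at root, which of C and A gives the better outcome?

C

J (MIN): min(-53, -99) = -99
K (MIN): min(-66, 81, -79) = -79
L (MIN): min(48, -36, 14, 78) = -36
M (MIN): min(-21, -82) = -82
C (MAX): max(-99, -79, -36, -82) = -36
D (MIN): min(32, 26, -90) = -90
E (MIN): min(-41, -54) = -54
F (MIN): min(76, 38, 5) = 5
A (MAX): max(-90, -54, 5) = 5
MIN prefers the lower value; C=-36, A=5. C is better since -36 < 5.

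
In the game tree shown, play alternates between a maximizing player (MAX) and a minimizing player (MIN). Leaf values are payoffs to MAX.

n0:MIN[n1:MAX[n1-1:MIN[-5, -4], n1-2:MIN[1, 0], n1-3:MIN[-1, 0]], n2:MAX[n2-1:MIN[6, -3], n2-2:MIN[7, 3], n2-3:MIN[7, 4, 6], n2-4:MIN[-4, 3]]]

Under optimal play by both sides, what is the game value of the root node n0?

0

n1-1 (MIN): min(-5, -4) = -5
n1-2 (MIN): min(1, 0) = 0
n1-3 (MIN): min(-1, 0) = -1
n1 (MAX): max(-5, 0, -1) = 0
n2-1 (MIN): min(6, -3) = -3
n2-2 (MIN): min(7, 3) = 3
n2-3 (MIN): min(7, 4, 6) = 4
n2-4 (MIN): min(-4, 3) = -4
n2 (MAX): max(-3, 3, 4, -4) = 4
n0 (MIN): min(0, 4) = 0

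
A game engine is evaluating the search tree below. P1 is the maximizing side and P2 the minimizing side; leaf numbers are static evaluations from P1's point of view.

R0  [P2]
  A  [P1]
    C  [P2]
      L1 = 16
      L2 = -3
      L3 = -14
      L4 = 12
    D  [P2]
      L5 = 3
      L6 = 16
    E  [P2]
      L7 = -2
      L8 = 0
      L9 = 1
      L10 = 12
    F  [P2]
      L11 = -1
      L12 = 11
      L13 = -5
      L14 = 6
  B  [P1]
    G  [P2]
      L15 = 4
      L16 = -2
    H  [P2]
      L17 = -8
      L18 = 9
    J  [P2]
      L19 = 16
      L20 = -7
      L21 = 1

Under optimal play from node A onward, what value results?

3

C (P2): min(16, -3, -14, 12) = -14
D (P2): min(3, 16) = 3
E (P2): min(-2, 0, 1, 12) = -2
F (P2): min(-1, 11, -5, 6) = -5
A (P1): max(-14, 3, -2, -5) = 3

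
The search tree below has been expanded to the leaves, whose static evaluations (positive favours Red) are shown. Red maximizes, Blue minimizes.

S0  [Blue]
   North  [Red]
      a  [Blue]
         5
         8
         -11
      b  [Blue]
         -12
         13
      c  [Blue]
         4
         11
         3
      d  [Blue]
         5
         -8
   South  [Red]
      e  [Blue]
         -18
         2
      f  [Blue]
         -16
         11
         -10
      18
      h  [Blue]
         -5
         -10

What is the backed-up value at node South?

e (Blue): min(-18, 2) = -18
f (Blue): min(-16, 11, -10) = -16
h (Blue): min(-5, -10) = -10
South (Red): max(-18, -16, 18, -10) = 18

18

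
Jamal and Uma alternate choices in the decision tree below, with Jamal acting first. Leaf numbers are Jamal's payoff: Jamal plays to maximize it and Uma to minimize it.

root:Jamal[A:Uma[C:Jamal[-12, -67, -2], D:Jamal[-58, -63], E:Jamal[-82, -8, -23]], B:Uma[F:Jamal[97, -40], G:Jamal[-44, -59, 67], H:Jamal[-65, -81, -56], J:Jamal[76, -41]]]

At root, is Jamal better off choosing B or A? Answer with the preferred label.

F (Jamal): max(97, -40) = 97
G (Jamal): max(-44, -59, 67) = 67
H (Jamal): max(-65, -81, -56) = -56
J (Jamal): max(76, -41) = 76
B (Uma): min(97, 67, -56, 76) = -56
C (Jamal): max(-12, -67, -2) = -2
D (Jamal): max(-58, -63) = -58
E (Jamal): max(-82, -8, -23) = -8
A (Uma): min(-2, -58, -8) = -58
Jamal prefers the higher value; B=-56, A=-58. B is better since -56 > -58.

B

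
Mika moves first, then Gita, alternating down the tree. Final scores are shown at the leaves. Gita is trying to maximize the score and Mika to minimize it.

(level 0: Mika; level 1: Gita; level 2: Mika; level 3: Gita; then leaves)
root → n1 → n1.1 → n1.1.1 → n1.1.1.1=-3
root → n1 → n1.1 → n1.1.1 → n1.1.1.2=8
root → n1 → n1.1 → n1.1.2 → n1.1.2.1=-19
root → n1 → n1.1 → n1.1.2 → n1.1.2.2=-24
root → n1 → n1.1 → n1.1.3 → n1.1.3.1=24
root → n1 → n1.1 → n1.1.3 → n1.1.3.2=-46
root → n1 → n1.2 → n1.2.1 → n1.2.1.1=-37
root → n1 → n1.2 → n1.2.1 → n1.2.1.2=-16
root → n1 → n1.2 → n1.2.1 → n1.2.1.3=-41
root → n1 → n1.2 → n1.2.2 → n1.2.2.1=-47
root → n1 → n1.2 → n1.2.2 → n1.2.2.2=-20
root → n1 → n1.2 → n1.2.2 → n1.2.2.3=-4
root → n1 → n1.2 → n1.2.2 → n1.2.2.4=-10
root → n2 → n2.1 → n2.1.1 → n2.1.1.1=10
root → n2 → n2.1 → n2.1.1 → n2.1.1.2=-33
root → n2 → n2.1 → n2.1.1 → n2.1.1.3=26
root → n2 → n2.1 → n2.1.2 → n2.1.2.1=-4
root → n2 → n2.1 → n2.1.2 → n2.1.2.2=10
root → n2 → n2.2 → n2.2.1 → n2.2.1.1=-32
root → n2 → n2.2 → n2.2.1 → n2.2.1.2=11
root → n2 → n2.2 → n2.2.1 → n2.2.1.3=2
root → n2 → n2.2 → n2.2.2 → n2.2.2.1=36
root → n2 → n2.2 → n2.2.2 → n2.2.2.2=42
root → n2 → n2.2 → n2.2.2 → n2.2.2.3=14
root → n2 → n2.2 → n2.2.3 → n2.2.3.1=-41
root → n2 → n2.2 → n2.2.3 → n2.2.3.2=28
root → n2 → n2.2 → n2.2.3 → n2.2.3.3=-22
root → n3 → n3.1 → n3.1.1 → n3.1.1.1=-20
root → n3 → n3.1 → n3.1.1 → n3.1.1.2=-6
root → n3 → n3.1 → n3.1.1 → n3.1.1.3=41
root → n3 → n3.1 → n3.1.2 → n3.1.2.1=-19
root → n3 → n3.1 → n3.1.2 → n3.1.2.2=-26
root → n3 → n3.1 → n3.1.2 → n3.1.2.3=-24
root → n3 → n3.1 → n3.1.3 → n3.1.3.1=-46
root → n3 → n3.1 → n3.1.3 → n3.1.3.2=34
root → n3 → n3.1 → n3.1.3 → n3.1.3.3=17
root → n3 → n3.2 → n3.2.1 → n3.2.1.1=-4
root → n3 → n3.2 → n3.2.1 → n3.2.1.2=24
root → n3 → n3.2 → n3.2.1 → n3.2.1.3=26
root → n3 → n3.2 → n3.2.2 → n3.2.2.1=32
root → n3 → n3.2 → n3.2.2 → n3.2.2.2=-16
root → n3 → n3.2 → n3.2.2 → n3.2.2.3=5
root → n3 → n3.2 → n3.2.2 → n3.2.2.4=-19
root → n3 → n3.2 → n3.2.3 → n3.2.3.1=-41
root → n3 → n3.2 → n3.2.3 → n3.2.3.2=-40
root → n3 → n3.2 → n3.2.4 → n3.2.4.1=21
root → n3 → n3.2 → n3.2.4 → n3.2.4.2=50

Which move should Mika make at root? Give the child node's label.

n1.1.1 (Gita): max(-3, 8) = 8
n1.1.2 (Gita): max(-19, -24) = -19
n1.1.3 (Gita): max(24, -46) = 24
n1.1 (Mika): min(8, -19, 24) = -19
n1.2.1 (Gita): max(-37, -16, -41) = -16
n1.2.2 (Gita): max(-47, -20, -4, -10) = -4
n1.2 (Mika): min(-16, -4) = -16
n1 (Gita): max(-19, -16) = -16
n2.1.1 (Gita): max(10, -33, 26) = 26
n2.1.2 (Gita): max(-4, 10) = 10
n2.1 (Mika): min(26, 10) = 10
n2.2.1 (Gita): max(-32, 11, 2) = 11
n2.2.2 (Gita): max(36, 42, 14) = 42
n2.2.3 (Gita): max(-41, 28, -22) = 28
n2.2 (Mika): min(11, 42, 28) = 11
n2 (Gita): max(10, 11) = 11
n3.1.1 (Gita): max(-20, -6, 41) = 41
n3.1.2 (Gita): max(-19, -26, -24) = -19
n3.1.3 (Gita): max(-46, 34, 17) = 34
n3.1 (Mika): min(41, -19, 34) = -19
n3.2.1 (Gita): max(-4, 24, 26) = 26
n3.2.2 (Gita): max(32, -16, 5, -19) = 32
n3.2.3 (Gita): max(-41, -40) = -40
n3.2.4 (Gita): max(21, 50) = 50
n3.2 (Mika): min(26, 32, -40, 50) = -40
n3 (Gita): max(-19, -40) = -19
root (Mika): min(-16, 11, -19) = -19
Mika at root wants the lowest of {n1=-16, n2=11, n3=-19}, so chooses n3.

n3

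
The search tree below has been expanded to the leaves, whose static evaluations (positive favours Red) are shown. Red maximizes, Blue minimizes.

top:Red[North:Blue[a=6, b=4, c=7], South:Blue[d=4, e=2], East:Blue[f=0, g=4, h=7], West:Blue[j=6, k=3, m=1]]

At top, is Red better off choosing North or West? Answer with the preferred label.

North

North (Blue): min(6, 4, 7) = 4
West (Blue): min(6, 3, 1) = 1
Red prefers the higher value; North=4, West=1. North is better since 4 > 1.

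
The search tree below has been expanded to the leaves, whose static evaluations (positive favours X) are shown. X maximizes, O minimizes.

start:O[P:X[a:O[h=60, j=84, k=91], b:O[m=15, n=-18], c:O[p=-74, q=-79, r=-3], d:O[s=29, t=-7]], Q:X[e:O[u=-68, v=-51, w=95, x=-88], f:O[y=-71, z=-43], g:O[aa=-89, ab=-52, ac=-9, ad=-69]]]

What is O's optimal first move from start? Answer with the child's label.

a (O): min(60, 84, 91) = 60
b (O): min(15, -18) = -18
c (O): min(-74, -79, -3) = -79
d (O): min(29, -7) = -7
P (X): max(60, -18, -79, -7) = 60
e (O): min(-68, -51, 95, -88) = -88
f (O): min(-71, -43) = -71
g (O): min(-89, -52, -9, -69) = -89
Q (X): max(-88, -71, -89) = -71
start (O): min(60, -71) = -71
O at start wants the lowest of {P=60, Q=-71}, so chooses Q.

Q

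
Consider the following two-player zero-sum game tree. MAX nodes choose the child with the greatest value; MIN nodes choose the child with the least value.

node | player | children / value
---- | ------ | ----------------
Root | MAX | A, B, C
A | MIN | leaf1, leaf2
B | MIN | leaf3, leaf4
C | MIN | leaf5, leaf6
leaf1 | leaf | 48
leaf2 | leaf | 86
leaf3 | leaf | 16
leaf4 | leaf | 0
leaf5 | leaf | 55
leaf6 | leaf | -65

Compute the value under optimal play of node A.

A (MIN): min(48, 86) = 48

48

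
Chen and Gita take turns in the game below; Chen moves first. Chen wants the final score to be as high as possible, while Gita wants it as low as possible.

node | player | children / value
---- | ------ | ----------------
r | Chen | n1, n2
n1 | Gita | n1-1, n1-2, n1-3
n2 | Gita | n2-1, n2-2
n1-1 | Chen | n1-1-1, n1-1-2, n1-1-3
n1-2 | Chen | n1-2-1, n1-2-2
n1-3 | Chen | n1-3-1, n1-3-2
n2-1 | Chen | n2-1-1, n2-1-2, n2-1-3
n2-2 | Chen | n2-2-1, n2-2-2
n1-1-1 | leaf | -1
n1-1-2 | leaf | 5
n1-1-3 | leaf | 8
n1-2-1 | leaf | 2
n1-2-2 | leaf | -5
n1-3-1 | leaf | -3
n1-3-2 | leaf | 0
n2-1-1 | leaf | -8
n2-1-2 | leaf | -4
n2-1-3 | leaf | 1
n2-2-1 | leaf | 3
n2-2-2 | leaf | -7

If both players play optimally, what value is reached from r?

1

n1-1 (Chen): max(-1, 5, 8) = 8
n1-2 (Chen): max(2, -5) = 2
n1-3 (Chen): max(-3, 0) = 0
n1 (Gita): min(8, 2, 0) = 0
n2-1 (Chen): max(-8, -4, 1) = 1
n2-2 (Chen): max(3, -7) = 3
n2 (Gita): min(1, 3) = 1
r (Chen): max(0, 1) = 1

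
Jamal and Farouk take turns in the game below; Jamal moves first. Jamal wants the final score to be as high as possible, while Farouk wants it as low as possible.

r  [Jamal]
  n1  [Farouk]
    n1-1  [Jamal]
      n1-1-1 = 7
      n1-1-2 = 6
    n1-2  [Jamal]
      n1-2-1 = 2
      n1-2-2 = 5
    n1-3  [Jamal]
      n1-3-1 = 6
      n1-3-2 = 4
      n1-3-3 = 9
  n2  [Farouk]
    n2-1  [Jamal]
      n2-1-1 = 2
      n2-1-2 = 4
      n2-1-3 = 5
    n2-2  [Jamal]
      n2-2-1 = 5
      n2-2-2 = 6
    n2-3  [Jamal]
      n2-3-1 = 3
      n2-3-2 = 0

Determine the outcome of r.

5

n1-1 (Jamal): max(7, 6) = 7
n1-2 (Jamal): max(2, 5) = 5
n1-3 (Jamal): max(6, 4, 9) = 9
n1 (Farouk): min(7, 5, 9) = 5
n2-1 (Jamal): max(2, 4, 5) = 5
n2-2 (Jamal): max(5, 6) = 6
n2-3 (Jamal): max(3, 0) = 3
n2 (Farouk): min(5, 6, 3) = 3
r (Jamal): max(5, 3) = 5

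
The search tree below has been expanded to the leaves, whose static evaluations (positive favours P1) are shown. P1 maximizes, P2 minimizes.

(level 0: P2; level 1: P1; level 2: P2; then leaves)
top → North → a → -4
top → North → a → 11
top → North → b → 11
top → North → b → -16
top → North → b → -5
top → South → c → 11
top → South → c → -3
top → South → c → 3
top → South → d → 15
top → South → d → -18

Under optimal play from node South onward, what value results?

-3

c (P2): min(11, -3, 3) = -3
d (P2): min(15, -18) = -18
South (P1): max(-3, -18) = -3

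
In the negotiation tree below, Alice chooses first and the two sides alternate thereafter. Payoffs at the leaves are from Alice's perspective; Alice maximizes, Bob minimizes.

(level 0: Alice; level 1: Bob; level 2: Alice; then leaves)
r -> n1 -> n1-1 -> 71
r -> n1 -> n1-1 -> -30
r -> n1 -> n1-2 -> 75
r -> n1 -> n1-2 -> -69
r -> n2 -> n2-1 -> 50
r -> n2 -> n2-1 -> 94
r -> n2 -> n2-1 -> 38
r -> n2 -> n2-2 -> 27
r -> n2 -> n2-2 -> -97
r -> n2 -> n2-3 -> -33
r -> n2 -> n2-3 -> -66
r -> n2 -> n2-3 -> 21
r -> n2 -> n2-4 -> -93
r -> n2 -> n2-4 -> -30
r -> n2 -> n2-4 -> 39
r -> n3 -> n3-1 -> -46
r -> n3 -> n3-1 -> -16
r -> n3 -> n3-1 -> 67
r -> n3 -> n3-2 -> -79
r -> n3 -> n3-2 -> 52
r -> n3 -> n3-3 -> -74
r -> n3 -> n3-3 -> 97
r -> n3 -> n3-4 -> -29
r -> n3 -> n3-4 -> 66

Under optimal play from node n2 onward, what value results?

21

n2-1 (Alice): max(50, 94, 38) = 94
n2-2 (Alice): max(27, -97) = 27
n2-3 (Alice): max(-33, -66, 21) = 21
n2-4 (Alice): max(-93, -30, 39) = 39
n2 (Bob): min(94, 27, 21, 39) = 21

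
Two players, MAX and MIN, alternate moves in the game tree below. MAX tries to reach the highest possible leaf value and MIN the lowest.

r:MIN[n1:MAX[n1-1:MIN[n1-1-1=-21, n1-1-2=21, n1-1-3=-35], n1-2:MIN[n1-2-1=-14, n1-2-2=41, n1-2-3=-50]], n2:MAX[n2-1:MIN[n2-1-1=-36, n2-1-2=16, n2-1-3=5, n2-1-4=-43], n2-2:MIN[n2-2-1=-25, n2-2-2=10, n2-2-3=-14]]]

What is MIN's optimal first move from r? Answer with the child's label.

n1-1 (MIN): min(-21, 21, -35) = -35
n1-2 (MIN): min(-14, 41, -50) = -50
n1 (MAX): max(-35, -50) = -35
n2-1 (MIN): min(-36, 16, 5, -43) = -43
n2-2 (MIN): min(-25, 10, -14) = -25
n2 (MAX): max(-43, -25) = -25
r (MIN): min(-35, -25) = -35
MIN at r wants the lowest of {n1=-35, n2=-25}, so chooses n1.

n1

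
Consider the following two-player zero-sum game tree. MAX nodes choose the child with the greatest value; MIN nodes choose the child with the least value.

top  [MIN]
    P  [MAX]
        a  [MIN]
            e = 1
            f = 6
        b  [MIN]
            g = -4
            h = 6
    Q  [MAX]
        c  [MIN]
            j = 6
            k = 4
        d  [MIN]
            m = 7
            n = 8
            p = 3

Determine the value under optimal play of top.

a (MIN): min(1, 6) = 1
b (MIN): min(-4, 6) = -4
P (MAX): max(1, -4) = 1
c (MIN): min(6, 4) = 4
d (MIN): min(7, 8, 3) = 3
Q (MAX): max(4, 3) = 4
top (MIN): min(1, 4) = 1

1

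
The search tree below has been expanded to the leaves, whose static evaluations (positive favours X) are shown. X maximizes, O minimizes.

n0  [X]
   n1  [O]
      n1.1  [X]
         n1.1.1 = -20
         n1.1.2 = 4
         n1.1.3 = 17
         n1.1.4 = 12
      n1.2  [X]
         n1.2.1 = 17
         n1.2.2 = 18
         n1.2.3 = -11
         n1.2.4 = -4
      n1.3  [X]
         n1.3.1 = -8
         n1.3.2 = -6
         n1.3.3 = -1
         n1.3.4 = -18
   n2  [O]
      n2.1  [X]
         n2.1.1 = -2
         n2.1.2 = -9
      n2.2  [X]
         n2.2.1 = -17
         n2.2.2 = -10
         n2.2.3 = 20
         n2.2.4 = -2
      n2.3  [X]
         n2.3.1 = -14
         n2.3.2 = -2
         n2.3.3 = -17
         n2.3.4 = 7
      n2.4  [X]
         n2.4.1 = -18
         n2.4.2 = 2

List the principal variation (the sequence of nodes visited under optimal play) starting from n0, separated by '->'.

n1.1 (X): max(-20, 4, 17, 12) = 17
n1.2 (X): max(17, 18, -11, -4) = 18
n1.3 (X): max(-8, -6, -1, -18) = -1
n1 (O): min(17, 18, -1) = -1
n2.1 (X): max(-2, -9) = -2
n2.2 (X): max(-17, -10, 20, -2) = 20
n2.3 (X): max(-14, -2, -17, 7) = 7
n2.4 (X): max(-18, 2) = 2
n2 (O): min(-2, 20, 7, 2) = -2
n0 (X): max(-1, -2) = -1
At n0, X picks n1 (highest: -1).
At n1, O picks n1.3 (lowest: -1).
At n1.3, X picks n1.3.3 (highest: -1).
Terminal value -1.

n0 -> n1 -> n1.3 -> n1.3.3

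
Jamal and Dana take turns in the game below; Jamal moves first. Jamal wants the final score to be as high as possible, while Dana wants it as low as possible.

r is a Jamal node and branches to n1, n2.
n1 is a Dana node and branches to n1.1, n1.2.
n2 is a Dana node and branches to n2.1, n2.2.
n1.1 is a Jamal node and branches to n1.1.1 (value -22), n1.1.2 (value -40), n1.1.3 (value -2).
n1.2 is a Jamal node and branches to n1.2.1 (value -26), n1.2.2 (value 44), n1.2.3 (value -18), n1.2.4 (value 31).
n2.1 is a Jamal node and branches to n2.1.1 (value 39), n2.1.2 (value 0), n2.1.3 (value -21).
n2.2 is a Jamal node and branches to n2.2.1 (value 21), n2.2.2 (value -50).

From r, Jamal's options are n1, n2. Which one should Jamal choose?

n2

n1.1 (Jamal): max(-22, -40, -2) = -2
n1.2 (Jamal): max(-26, 44, -18, 31) = 44
n1 (Dana): min(-2, 44) = -2
n2.1 (Jamal): max(39, 0, -21) = 39
n2.2 (Jamal): max(21, -50) = 21
n2 (Dana): min(39, 21) = 21
r (Jamal): max(-2, 21) = 21
Jamal at r wants the highest of {n1=-2, n2=21}, so chooses n2.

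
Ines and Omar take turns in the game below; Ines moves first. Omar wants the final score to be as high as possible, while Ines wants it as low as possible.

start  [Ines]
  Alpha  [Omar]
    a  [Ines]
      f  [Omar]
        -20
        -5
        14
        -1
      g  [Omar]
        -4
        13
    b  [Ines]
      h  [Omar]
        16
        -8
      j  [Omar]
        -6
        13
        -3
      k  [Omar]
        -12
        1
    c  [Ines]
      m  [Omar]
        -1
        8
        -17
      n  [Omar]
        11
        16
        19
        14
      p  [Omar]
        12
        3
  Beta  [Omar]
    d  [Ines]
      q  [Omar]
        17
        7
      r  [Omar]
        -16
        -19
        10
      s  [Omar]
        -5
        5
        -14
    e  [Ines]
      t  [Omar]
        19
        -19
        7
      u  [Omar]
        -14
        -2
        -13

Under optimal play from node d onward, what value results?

q (Omar): max(17, 7) = 17
r (Omar): max(-16, -19, 10) = 10
s (Omar): max(-5, 5, -14) = 5
d (Ines): min(17, 10, 5) = 5

5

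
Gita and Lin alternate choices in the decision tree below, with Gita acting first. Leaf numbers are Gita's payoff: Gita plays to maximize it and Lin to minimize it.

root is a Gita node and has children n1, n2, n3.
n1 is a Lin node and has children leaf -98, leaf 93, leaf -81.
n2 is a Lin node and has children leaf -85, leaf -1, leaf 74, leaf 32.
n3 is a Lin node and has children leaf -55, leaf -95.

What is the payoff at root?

n1 (Lin): min(-98, 93, -81) = -98
n2 (Lin): min(-85, -1, 74, 32) = -85
n3 (Lin): min(-55, -95) = -95
root (Gita): max(-98, -85, -95) = -85

-85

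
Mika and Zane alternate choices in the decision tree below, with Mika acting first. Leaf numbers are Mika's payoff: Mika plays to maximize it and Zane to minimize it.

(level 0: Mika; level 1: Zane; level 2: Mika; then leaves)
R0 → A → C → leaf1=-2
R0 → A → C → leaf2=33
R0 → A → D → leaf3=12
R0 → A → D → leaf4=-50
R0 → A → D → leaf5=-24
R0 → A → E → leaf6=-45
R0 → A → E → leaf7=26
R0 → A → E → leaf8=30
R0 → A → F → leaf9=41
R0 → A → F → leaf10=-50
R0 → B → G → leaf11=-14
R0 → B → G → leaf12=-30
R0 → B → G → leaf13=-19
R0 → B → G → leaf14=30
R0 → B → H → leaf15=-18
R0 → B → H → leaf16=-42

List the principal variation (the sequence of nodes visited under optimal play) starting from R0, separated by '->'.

R0 -> A -> D -> leaf3

C (Mika): max(-2, 33) = 33
D (Mika): max(12, -50, -24) = 12
E (Mika): max(-45, 26, 30) = 30
F (Mika): max(41, -50) = 41
A (Zane): min(33, 12, 30, 41) = 12
G (Mika): max(-14, -30, -19, 30) = 30
H (Mika): max(-18, -42) = -18
B (Zane): min(30, -18) = -18
R0 (Mika): max(12, -18) = 12
At R0, Mika picks A (highest: 12).
At A, Zane picks D (lowest: 12).
At D, Mika picks leaf3 (highest: 12).
Terminal value 12.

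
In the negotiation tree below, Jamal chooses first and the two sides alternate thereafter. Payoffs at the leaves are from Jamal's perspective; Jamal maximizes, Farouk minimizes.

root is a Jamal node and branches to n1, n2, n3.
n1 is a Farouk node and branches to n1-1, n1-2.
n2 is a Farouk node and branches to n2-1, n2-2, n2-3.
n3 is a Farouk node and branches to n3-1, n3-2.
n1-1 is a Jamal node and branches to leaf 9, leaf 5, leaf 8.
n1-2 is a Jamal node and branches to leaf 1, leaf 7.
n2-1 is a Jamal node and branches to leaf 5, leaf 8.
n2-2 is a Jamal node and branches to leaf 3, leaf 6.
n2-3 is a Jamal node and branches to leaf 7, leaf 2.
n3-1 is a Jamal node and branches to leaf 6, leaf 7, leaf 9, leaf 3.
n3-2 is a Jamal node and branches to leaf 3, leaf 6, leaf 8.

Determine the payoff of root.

n1-1 (Jamal): max(9, 5, 8) = 9
n1-2 (Jamal): max(1, 7) = 7
n1 (Farouk): min(9, 7) = 7
n2-1 (Jamal): max(5, 8) = 8
n2-2 (Jamal): max(3, 6) = 6
n2-3 (Jamal): max(7, 2) = 7
n2 (Farouk): min(8, 6, 7) = 6
n3-1 (Jamal): max(6, 7, 9, 3) = 9
n3-2 (Jamal): max(3, 6, 8) = 8
n3 (Farouk): min(9, 8) = 8
root (Jamal): max(7, 6, 8) = 8

8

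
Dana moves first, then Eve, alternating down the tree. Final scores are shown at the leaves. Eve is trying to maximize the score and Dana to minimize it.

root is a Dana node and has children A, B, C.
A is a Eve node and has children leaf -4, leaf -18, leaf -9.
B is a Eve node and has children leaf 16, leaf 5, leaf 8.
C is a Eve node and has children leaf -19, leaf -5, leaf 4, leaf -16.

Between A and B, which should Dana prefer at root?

A

A (Eve): max(-4, -18, -9) = -4
B (Eve): max(16, 5, 8) = 16
Dana prefers the lower value; A=-4, B=16. A is better since -4 < 16.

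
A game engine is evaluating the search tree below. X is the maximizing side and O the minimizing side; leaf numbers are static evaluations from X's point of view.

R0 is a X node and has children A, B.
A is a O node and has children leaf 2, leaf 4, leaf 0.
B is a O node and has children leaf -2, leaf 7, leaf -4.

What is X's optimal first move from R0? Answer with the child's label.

A (O): min(2, 4, 0) = 0
B (O): min(-2, 7, -4) = -4
R0 (X): max(0, -4) = 0
X at R0 wants the highest of {A=0, B=-4}, so chooses A.

A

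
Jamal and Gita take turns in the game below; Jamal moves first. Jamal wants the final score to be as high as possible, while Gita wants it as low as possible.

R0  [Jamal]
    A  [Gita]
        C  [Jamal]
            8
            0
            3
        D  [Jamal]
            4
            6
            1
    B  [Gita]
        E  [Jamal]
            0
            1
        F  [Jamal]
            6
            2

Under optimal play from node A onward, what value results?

6

C (Jamal): max(8, 0, 3) = 8
D (Jamal): max(4, 6, 1) = 6
A (Gita): min(8, 6) = 6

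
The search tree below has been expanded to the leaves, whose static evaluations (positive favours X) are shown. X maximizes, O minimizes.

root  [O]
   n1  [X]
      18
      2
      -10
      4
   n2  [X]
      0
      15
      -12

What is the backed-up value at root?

n1 (X): max(18, 2, -10, 4) = 18
n2 (X): max(0, 15, -12) = 15
root (O): min(18, 15) = 15

15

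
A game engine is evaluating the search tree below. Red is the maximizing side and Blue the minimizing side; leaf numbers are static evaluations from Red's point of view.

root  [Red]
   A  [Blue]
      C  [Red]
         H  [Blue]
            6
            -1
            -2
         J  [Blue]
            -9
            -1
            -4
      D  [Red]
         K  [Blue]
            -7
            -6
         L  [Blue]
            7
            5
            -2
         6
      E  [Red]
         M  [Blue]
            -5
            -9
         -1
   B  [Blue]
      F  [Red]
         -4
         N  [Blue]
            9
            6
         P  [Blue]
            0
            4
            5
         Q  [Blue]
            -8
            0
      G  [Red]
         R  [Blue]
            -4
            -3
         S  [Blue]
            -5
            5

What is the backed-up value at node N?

6

N (Blue): min(9, 6) = 6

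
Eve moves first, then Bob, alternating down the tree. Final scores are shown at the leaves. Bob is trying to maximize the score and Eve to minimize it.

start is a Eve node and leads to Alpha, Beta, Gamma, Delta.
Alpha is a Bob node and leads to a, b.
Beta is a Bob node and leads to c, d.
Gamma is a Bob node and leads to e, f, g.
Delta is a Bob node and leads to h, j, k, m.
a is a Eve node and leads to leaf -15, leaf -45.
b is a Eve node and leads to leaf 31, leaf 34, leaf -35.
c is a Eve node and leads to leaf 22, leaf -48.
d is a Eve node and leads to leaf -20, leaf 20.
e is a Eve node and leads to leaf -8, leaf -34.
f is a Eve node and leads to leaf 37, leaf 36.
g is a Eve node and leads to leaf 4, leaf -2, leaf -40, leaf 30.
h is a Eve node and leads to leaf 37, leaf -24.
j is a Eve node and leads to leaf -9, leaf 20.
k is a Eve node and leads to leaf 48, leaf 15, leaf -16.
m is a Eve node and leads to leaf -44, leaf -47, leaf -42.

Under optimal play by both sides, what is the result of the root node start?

a (Eve): min(-15, -45) = -45
b (Eve): min(31, 34, -35) = -35
Alpha (Bob): max(-45, -35) = -35
c (Eve): min(22, -48) = -48
d (Eve): min(-20, 20) = -20
Beta (Bob): max(-48, -20) = -20
e (Eve): min(-8, -34) = -34
f (Eve): min(37, 36) = 36
g (Eve): min(4, -2, -40, 30) = -40
Gamma (Bob): max(-34, 36, -40) = 36
h (Eve): min(37, -24) = -24
j (Eve): min(-9, 20) = -9
k (Eve): min(48, 15, -16) = -16
m (Eve): min(-44, -47, -42) = -47
Delta (Bob): max(-24, -9, -16, -47) = -9
start (Eve): min(-35, -20, 36, -9) = -35

-35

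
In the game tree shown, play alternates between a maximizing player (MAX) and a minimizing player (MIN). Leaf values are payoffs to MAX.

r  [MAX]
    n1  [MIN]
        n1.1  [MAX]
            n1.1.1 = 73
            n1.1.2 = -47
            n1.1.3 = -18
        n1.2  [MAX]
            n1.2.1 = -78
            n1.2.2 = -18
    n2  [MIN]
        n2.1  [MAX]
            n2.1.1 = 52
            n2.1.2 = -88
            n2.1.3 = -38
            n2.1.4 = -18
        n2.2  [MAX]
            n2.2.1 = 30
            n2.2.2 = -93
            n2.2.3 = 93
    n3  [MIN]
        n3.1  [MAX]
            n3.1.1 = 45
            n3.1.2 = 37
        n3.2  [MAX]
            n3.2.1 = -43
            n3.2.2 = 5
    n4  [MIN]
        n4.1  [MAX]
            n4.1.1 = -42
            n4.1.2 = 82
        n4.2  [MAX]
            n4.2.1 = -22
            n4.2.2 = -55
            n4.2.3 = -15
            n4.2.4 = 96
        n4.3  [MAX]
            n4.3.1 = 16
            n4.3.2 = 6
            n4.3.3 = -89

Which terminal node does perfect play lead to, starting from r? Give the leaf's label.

n1.1 (MAX): max(73, -47, -18) = 73
n1.2 (MAX): max(-78, -18) = -18
n1 (MIN): min(73, -18) = -18
n2.1 (MAX): max(52, -88, -38, -18) = 52
n2.2 (MAX): max(30, -93, 93) = 93
n2 (MIN): min(52, 93) = 52
n3.1 (MAX): max(45, 37) = 45
n3.2 (MAX): max(-43, 5) = 5
n3 (MIN): min(45, 5) = 5
n4.1 (MAX): max(-42, 82) = 82
n4.2 (MAX): max(-22, -55, -15, 96) = 96
n4.3 (MAX): max(16, 6, -89) = 16
n4 (MIN): min(82, 96, 16) = 16
r (MAX): max(-18, 52, 5, 16) = 52
At r, MAX picks n2 (highest: 52).
At n2, MIN picks n2.1 (lowest: 52).
At n2.1, MAX picks n2.1.1 (highest: 52).
Terminal value 52.

n2.1.1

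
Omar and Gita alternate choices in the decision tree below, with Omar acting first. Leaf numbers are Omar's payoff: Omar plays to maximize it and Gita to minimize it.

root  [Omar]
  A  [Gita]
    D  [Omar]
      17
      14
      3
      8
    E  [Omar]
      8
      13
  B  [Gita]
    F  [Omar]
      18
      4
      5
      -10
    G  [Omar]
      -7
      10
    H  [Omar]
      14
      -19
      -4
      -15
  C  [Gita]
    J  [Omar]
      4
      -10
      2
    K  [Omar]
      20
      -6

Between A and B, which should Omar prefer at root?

D (Omar): max(17, 14, 3, 8) = 17
E (Omar): max(8, 13) = 13
A (Gita): min(17, 13) = 13
F (Omar): max(18, 4, 5, -10) = 18
G (Omar): max(-7, 10) = 10
H (Omar): max(14, -19, -4, -15) = 14
B (Gita): min(18, 10, 14) = 10
Omar prefers the higher value; A=13, B=10. A is better since 13 > 10.

A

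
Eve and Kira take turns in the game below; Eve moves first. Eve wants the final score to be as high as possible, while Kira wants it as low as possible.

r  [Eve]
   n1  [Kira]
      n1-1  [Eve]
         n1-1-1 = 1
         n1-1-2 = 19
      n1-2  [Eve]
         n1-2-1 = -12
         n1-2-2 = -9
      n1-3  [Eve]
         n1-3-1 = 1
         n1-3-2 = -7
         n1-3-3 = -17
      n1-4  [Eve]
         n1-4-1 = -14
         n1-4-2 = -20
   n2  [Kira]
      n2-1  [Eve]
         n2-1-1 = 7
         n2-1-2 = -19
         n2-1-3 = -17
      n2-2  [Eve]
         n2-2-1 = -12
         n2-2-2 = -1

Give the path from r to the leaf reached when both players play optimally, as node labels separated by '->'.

r -> n2 -> n2-2 -> n2-2-2

n1-1 (Eve): max(1, 19) = 19
n1-2 (Eve): max(-12, -9) = -9
n1-3 (Eve): max(1, -7, -17) = 1
n1-4 (Eve): max(-14, -20) = -14
n1 (Kira): min(19, -9, 1, -14) = -14
n2-1 (Eve): max(7, -19, -17) = 7
n2-2 (Eve): max(-12, -1) = -1
n2 (Kira): min(7, -1) = -1
r (Eve): max(-14, -1) = -1
At r, Eve picks n2 (highest: -1).
At n2, Kira picks n2-2 (lowest: -1).
At n2-2, Eve picks n2-2-2 (highest: -1).
Terminal value -1.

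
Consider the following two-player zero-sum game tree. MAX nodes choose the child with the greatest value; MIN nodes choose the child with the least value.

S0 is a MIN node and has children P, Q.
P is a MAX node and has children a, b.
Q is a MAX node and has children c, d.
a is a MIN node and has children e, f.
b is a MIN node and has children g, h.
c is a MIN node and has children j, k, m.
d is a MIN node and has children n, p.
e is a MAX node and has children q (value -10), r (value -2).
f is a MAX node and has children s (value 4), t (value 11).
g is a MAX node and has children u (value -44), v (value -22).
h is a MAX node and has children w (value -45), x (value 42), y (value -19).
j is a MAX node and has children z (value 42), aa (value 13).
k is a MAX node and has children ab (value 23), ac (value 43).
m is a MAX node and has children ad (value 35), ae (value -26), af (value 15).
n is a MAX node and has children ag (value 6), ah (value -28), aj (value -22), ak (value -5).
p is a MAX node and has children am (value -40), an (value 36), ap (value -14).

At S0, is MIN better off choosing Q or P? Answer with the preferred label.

P

j (MAX): max(42, 13) = 42
k (MAX): max(23, 43) = 43
m (MAX): max(35, -26, 15) = 35
c (MIN): min(42, 43, 35) = 35
n (MAX): max(6, -28, -22, -5) = 6
p (MAX): max(-40, 36, -14) = 36
d (MIN): min(6, 36) = 6
Q (MAX): max(35, 6) = 35
e (MAX): max(-10, -2) = -2
f (MAX): max(4, 11) = 11
a (MIN): min(-2, 11) = -2
g (MAX): max(-44, -22) = -22
h (MAX): max(-45, 42, -19) = 42
b (MIN): min(-22, 42) = -22
P (MAX): max(-2, -22) = -2
MIN prefers the lower value; Q=35, P=-2. P is better since -2 < 35.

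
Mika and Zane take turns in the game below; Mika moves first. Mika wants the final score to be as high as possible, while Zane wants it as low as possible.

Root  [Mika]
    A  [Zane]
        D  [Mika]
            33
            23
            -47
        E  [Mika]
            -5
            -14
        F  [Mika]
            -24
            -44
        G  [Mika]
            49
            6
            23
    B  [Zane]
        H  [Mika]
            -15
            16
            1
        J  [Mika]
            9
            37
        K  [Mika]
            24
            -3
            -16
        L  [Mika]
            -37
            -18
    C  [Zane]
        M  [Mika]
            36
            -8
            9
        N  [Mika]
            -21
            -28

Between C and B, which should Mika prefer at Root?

M (Mika): max(36, -8, 9) = 36
N (Mika): max(-21, -28) = -21
C (Zane): min(36, -21) = -21
H (Mika): max(-15, 16, 1) = 16
J (Mika): max(9, 37) = 37
K (Mika): max(24, -3, -16) = 24
L (Mika): max(-37, -18) = -18
B (Zane): min(16, 37, 24, -18) = -18
Mika prefers the higher value; C=-21, B=-18. B is better since -18 > -21.

B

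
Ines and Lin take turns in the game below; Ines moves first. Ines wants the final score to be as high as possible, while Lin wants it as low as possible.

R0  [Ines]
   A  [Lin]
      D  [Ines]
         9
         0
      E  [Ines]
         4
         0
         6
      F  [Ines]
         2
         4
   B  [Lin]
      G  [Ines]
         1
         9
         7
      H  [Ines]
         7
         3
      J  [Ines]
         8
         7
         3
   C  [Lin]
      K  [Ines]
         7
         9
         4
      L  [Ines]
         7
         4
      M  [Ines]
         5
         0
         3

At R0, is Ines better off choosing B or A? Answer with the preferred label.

G (Ines): max(1, 9, 7) = 9
H (Ines): max(7, 3) = 7
J (Ines): max(8, 7, 3) = 8
B (Lin): min(9, 7, 8) = 7
D (Ines): max(9, 0) = 9
E (Ines): max(4, 0, 6) = 6
F (Ines): max(2, 4) = 4
A (Lin): min(9, 6, 4) = 4
Ines prefers the higher value; B=7, A=4. B is better since 7 > 4.

B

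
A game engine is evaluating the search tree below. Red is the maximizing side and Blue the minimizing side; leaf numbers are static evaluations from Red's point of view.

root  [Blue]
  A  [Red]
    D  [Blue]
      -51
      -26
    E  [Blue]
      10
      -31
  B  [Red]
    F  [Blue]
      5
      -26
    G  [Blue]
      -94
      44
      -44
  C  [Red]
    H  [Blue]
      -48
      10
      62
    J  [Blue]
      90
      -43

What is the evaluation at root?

D (Blue): min(-51, -26) = -51
E (Blue): min(10, -31) = -31
A (Red): max(-51, -31) = -31
F (Blue): min(5, -26) = -26
G (Blue): min(-94, 44, -44) = -94
B (Red): max(-26, -94) = -26
H (Blue): min(-48, 10, 62) = -48
J (Blue): min(90, -43) = -43
C (Red): max(-48, -43) = -43
root (Blue): min(-31, -26, -43) = -43

-43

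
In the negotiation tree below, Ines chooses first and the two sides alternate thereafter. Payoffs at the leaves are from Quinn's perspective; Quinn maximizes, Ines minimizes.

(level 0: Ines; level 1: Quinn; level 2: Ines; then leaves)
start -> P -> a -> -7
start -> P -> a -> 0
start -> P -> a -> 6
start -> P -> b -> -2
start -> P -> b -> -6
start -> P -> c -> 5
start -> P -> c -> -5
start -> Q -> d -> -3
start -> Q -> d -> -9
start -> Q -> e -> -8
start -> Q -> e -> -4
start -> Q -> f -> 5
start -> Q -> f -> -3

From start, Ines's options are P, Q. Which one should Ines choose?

P

a (Ines): min(-7, 0, 6) = -7
b (Ines): min(-2, -6) = -6
c (Ines): min(5, -5) = -5
P (Quinn): max(-7, -6, -5) = -5
d (Ines): min(-3, -9) = -9
e (Ines): min(-8, -4) = -8
f (Ines): min(5, -3) = -3
Q (Quinn): max(-9, -8, -3) = -3
start (Ines): min(-5, -3) = -5
Ines at start wants the lowest of {P=-5, Q=-3}, so chooses P.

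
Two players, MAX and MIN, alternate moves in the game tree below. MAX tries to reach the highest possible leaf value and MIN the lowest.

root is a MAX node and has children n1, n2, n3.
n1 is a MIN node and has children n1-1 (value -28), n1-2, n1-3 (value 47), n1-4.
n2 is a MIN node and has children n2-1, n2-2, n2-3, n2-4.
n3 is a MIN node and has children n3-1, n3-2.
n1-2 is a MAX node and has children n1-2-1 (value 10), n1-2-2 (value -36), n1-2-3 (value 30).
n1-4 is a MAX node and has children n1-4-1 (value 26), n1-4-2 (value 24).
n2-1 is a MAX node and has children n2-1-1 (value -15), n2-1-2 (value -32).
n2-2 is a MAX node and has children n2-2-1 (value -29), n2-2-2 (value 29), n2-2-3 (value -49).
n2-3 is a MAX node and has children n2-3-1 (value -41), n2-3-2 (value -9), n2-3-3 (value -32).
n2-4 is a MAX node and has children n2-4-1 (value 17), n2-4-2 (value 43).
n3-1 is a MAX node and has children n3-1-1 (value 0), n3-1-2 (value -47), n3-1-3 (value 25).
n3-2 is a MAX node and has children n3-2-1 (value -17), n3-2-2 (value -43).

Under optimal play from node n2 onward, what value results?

n2-1 (MAX): max(-15, -32) = -15
n2-2 (MAX): max(-29, 29, -49) = 29
n2-3 (MAX): max(-41, -9, -32) = -9
n2-4 (MAX): max(17, 43) = 43
n2 (MIN): min(-15, 29, -9, 43) = -15

-15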